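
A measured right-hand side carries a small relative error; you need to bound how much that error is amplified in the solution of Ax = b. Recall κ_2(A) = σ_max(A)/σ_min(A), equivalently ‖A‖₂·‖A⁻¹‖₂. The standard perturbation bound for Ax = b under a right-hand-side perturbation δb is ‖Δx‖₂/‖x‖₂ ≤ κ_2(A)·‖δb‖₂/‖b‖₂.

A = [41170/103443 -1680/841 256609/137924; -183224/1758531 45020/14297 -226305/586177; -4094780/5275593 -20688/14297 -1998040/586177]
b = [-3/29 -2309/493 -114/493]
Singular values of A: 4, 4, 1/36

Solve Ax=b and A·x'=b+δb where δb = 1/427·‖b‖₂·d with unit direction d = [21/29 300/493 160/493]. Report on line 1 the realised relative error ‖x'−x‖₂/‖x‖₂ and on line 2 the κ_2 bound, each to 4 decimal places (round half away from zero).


from the listed singular values, σ₁ = 4, σ_n = 1/36
κ = σ_max/σ_min = 4/(1/36) = 144.0000
κ_2(A)·‖δb‖/‖b‖ = 0.3372
solve Ax = b  →  x = [105.3999 -0.8879 -23.5559]
‖b‖₂ = 4.6904 and ‖x‖₂ = 108.0038
re-solving with b+δb shifts x by Δx of norm 0.3954
relative error = 0.0037
tightness: 0.0037 against a bound of 0.3372 (unrounded ratio ≈ 0.0109)

0.0037
0.3372


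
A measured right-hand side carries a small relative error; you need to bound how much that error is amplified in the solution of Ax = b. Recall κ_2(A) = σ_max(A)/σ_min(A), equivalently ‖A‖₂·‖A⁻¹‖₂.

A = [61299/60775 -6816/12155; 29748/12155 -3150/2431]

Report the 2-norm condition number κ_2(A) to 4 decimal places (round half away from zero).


form AᵀA = [153142929/21855625 -16334136/4371125; -16334136/4371125 1742724/874225] with trace 680661/75625 and determinant 324/75625
solving λ² − 680661/75625·λ + 324/75625 = 0 gives λ = 9, 36/75625
κ_2(A) = √(λ_max/λ_min) = √(9 / (36/75625)) = 137.5000

137.5000


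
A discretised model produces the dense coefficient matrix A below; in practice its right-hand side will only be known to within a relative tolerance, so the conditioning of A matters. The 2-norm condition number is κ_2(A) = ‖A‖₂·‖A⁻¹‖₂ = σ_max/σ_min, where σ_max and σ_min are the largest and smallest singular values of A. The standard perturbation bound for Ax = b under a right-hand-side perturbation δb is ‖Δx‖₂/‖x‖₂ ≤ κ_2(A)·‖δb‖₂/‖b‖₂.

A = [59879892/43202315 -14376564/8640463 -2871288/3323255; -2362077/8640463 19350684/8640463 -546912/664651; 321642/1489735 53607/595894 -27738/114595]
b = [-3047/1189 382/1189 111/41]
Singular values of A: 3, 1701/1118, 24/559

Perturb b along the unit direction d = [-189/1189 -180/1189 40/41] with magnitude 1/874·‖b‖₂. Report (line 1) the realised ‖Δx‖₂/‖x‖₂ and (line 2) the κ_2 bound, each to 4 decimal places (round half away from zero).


0.0014
0.0799

largest singular value 3, smallest 24/559
κ = σ_max/σ_min = 3/(24/559) = 69.8750
worst-case relative error ≤ 69.8750 × 1/874 = 0.0799
solve Ax = b  →  x = [50.9796 21.9637 42.4508]
2-norm of b is 3.7417; of x, 69.8813
Δx = A⁻¹·δb where δb = 1/874·3.7417·d; ‖Δx‖ = 0.0997
relative error = 0.0014
so the bound overstates the realised error by a factor of ≈ 56.0297 (computed from the unrounded values)


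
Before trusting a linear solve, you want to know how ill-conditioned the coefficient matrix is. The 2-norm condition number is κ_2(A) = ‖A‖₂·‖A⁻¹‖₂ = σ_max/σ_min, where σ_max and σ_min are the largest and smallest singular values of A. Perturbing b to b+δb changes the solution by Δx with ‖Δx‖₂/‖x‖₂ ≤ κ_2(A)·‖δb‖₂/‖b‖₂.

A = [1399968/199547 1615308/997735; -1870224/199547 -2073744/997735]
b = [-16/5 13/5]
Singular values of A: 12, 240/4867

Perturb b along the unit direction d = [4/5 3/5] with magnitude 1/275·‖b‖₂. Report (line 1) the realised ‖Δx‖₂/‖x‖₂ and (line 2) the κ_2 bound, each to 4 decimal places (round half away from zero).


0.0150
0.8849

σ_max = 12, σ_min = 240/4867
condition number: 12 ÷ (240/4867) = 243.3500
perturbation bound = 243.3500·1/275 = 0.8849
solve Ax = b  →  x = [4.1263 -19.8577]
‖b‖ = 4.1231, ‖x‖ = 20.2819
re-solving with b+δb shifts x by Δx of norm 0.3040
dividing the unrounded norms, ‖Δx‖/‖x‖ = 0.0150
so the bound overstates the realised error by a factor of ≈ 59.0290 (computed from the unrounded values)


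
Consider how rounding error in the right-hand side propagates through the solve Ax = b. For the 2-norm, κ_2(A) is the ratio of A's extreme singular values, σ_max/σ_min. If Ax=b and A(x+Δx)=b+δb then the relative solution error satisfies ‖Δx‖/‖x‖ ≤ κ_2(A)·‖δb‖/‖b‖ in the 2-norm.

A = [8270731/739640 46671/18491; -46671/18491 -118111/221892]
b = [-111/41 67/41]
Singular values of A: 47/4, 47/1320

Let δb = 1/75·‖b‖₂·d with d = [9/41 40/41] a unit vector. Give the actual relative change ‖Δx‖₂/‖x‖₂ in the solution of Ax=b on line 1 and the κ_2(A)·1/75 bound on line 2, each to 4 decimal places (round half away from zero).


0.0422
4.4000

from the listed singular values, σ₁ = 47/4, σ_n = 47/1320
κ = σ_max/σ_min = (47/4)/(47/1320) = 330.0000
perturbation bound = 330.0000·1/75 = 4.4000
solve Ax = b  →  x = [-6.4141 27.3441]
‖b‖₂ = 3.1623 and ‖x‖₂ = 28.0863
δb = ε·‖b‖·d = [0.0093 0.0411]; solving A·Δx = δb gives ‖Δx‖ = 1.1842
relative error = 0.0422
realised/bound (from unrounded values) ≈ 0.0096


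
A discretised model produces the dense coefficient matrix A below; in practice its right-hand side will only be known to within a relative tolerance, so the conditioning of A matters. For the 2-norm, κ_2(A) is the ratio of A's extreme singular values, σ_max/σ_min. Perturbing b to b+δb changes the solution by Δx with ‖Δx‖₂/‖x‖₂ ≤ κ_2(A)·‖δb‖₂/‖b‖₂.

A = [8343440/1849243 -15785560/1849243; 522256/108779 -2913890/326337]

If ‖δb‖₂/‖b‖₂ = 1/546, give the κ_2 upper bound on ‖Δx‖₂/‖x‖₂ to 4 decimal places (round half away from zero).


M = AᵀA = [176501932544/4066230289 -992766726560/12198690867; -992766726560/12198690867 5584403467300/36596072601]. tr(M)=24819795364/126630009, det(M)=61465600/126630009
eigenvalues of AᵀA: λ = (tr ± √(tr²−4·det))/2 = 196, 313600/126630009
so κ_2 = √(196 / (313600/126630009)) = 281.3250
worst-case relative error ≤ 281.3250 × 1/546 = 0.5152

0.5152


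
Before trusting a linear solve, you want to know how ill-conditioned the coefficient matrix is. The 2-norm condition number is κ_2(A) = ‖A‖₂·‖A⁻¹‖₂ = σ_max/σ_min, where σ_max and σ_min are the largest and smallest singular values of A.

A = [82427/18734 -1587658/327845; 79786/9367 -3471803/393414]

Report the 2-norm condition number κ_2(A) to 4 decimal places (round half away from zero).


M = AᵀA = [111617417/1214404 -3075439496/31878105; -3075439496/31878105 1356675041761/13388804100]. tr(M)=1538202773/7960050, det(M)=373301041/63680400
solving λ² − 1538202773/7960050·λ + 373301041/63680400 = 0 gives λ = 19321/100, 19321/636804
κ = σ_max/σ_min = (139/10)/(139/798) = 79.8000

79.8000


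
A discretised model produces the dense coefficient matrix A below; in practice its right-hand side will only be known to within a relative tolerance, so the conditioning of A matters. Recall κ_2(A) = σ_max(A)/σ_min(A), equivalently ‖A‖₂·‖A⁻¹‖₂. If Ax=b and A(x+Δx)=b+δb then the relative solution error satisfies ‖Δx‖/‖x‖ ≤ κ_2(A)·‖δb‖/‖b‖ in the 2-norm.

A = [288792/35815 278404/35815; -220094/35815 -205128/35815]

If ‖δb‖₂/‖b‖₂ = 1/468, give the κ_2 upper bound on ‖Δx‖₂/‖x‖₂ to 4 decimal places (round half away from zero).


form AᵀA = [5273687524/51308569 5021931600/51308569; 5021931600/51308569 4783451344/51308569] with trace 11958548/61009 and determinant 153664/61009
solving λ² − 11958548/61009·λ + 153664/61009 = 0 gives λ = 196, 784/61009
so κ_2 = √(196 / (784/61009)) = 123.5000
worst-case relative error ≤ 123.5000 × 1/468 = 0.2639

0.2639


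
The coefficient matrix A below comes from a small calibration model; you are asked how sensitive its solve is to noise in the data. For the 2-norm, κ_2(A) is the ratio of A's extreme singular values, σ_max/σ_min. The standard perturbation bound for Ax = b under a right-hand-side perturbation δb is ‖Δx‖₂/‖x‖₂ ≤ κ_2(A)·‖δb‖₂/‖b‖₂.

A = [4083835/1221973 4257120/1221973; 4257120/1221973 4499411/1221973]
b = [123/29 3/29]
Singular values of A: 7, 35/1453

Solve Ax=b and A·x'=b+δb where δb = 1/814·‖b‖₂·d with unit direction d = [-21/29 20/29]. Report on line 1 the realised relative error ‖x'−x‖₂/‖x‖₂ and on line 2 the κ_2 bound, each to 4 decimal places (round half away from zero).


0.0017
0.3570

σ_max = 7, σ_min = 35/1453
condition number: 7 ÷ (35/1453) = 290.6000
perturbation bound = 290.6000·1/814 = 0.3570
solve Ax = b  →  x = [90.4818 -85.5813]
‖b‖ = 4.2426, ‖x‖ = 124.5436
with δb = [-0.0038 0.0036], A·Δx = δb → ‖Δx‖ = 0.2164
dividing the unrounded norms, ‖Δx‖/‖x‖ = 0.0017
realised/bound (from unrounded values) ≈ 0.0049


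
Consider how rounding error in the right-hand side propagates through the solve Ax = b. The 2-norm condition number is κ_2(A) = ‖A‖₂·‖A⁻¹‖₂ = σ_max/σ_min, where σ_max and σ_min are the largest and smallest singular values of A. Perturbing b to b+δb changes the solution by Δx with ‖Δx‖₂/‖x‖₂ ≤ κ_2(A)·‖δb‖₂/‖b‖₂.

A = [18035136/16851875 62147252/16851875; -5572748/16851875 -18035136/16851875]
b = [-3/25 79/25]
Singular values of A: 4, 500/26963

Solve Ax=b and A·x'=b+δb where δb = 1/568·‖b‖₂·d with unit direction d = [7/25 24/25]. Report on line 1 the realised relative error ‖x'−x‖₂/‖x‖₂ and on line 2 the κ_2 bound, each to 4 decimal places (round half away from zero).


0.0019
0.3798

σ_max = 4, σ_min = 500/26963
κ = σ_max/σ_min = 4/(500/26963) = 215.7040
bound on ‖Δx‖/‖x‖: κ·ε = 215.7040·1/568 = 0.3798
solve Ax = b  →  x = [-155.3769 45.0578]
‖b‖ = 3.1623, ‖x‖ = 161.7782
Δx = A⁻¹·δb where δb = 1/568·3.1623·d; ‖Δx‖ = 0.3002
realised ‖Δx‖/‖x‖ = 0.0019
so the bound overstates the realised error by a factor of ≈ 204.6350 (computed from the unrounded values)


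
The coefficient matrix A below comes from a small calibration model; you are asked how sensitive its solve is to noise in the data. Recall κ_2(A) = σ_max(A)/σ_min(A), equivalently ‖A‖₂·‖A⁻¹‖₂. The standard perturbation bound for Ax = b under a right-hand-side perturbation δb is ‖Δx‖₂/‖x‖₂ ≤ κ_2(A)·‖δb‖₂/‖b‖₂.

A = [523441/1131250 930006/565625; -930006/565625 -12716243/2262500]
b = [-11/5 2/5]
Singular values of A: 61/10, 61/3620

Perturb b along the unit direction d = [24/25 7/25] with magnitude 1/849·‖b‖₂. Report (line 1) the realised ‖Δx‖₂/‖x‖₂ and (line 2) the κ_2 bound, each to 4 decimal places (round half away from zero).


0.0013
0.4264

σ_max = 61/10, σ_min = 61/3620
condition number: (61/10) ÷ (61/3620) = 362.0000
bound on ‖Δx‖/‖x‖: κ·ε = 362.0000·1/849 = 0.4264
solve Ax = b  →  x = [113.8951 -33.3902]
‖b‖ = 2.2361, ‖x‖ = 118.6886
Δx = A⁻¹·δb where δb = 1/849·2.2361·d; ‖Δx‖ = 0.1563
relative error = 0.0013
realised/bound (from unrounded values) ≈ 0.0031


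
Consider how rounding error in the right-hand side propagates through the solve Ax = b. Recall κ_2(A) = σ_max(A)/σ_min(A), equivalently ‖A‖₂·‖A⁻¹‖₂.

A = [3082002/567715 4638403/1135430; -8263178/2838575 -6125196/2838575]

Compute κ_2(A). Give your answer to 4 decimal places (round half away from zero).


333.9500

form AᵀA = [1057953352456/27880650625 793453897467/27880650625; 793453897467/27880650625 2380420982401/111522602500] with trace 264489375689/4460904100 and determinant 35153041/1115226025
char-poly roots: 5929/100 and 23716/44609041
κ_2(A) = √(λ_max/λ_min) = √((5929/100) / (23716/44609041)) = 333.9500


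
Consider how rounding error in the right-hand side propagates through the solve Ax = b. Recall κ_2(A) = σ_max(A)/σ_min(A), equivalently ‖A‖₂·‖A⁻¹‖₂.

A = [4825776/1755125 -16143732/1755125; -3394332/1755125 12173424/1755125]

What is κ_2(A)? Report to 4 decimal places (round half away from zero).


form AᵀA = [1392384149136/123218550625 -4769067082752/123218550625; -4769067082752/123218550625 16352493390864/123218550625] with trace 28391804064/197149681 and determinant 324000000/197149681
solving λ² − 28391804064/197149681·λ + 324000000/197149681 = 0 gives λ = 144, 2250000/197149681
σ_max=√144=12, σ_min=√(2250000/197149681)=(1500/14041) → κ = 112.3280

112.3280


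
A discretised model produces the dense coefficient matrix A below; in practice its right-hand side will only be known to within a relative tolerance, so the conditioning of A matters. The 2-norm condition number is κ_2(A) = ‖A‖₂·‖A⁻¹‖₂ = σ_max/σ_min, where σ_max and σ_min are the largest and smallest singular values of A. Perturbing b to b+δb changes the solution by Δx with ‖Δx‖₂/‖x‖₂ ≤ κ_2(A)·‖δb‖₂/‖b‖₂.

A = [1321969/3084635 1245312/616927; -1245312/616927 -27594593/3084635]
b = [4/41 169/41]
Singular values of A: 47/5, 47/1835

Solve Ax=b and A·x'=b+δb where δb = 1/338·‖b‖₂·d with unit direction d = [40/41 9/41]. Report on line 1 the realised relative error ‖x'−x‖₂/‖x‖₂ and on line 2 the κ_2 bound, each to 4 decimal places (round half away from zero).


largest singular value 47/5, smallest 47/1835
κ_2(A) = (47/5) / (47/1835) = 367.0000
bound on ‖Δx‖/‖x‖: κ·ε = 367.0000·1/338 = 1.0858
solve Ax = b  →  x = [-38.1837 8.1552]
‖b‖₂ = 4.1231 and ‖x‖₂ = 39.0449
Δx = A⁻¹·δb where δb = 1/338·4.1231·d; ‖Δx‖ = 0.4763
realised ‖Δx‖/‖x‖ = 0.0122
realised/bound (from unrounded values) ≈ 0.0112

0.0122
1.0858


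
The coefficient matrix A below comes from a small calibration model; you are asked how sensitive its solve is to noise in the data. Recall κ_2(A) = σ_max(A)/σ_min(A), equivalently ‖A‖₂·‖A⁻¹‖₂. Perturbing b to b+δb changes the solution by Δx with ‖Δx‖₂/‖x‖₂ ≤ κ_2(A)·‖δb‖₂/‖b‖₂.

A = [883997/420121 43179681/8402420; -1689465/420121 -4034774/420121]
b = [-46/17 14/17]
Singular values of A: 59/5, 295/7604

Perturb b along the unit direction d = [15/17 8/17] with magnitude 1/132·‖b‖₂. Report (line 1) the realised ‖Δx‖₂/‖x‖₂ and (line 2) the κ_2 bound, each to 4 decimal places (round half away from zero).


σ_max = 59/5, σ_min = 295/7604
κ_2(A) = (59/5) / (295/7604) = 304.1600
κ_2(A)·‖δb‖/‖b‖ = 2.3042
solve Ax = b  →  x = [47.5218 -19.9844]
‖b‖₂ = 2.8284 and ‖x‖₂ = 51.5528
Δx = A⁻¹·δb where δb = 1/132·2.8284·d; ‖Δx‖ = 0.5523
dividing the unrounded norms, ‖Δx‖/‖x‖ = 0.0107
realised/bound (from unrounded values) ≈ 0.0046

0.0107
2.3042


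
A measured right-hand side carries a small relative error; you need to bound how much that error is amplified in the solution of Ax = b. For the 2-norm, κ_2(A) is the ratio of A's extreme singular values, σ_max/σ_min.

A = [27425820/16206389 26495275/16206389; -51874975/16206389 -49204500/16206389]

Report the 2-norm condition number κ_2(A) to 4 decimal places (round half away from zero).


form AᵀA = [11914147522225/908813302489 11346494292000/908813302489; 11346494292000/908813302489 10806513555625/908813302489] with trace 27016243850/1080634129 and determinant 9765625/1080634129
solving λ² − 27016243850/1080634129·λ + 9765625/1080634129 = 0 gives λ = 25, 390625/1080634129
κ_2(A) = √(λ_max/λ_min) = √(25 / (390625/1080634129)) = 262.9840

262.9840


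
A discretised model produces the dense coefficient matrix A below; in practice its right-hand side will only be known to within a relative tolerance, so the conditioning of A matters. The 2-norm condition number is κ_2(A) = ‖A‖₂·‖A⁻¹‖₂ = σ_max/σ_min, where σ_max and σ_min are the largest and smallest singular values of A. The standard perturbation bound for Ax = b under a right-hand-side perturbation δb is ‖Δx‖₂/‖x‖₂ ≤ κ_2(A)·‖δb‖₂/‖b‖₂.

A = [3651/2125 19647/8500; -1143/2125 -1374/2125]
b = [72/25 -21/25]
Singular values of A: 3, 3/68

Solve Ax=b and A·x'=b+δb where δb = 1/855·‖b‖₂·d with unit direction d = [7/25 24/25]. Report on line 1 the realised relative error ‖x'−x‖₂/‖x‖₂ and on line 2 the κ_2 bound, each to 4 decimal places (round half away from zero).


0.0795
0.0795

from the listed singular values, σ₁ = 3, σ_n = 3/68
condition number: 3 ÷ (3/68) = 68.0000
worst-case relative error ≤ 68.0000 × 1/855 = 0.0795
solve Ax = b  →  x = [0.6000 0.8000]
2-norm of b is 3.0000; of x, 1.0000
re-solving with b+δb shifts x by Δx of norm 0.0795
realised ‖Δx‖/‖x‖ = 0.0795
realised/bound = 1 exactly: the bound is attained for this b and d


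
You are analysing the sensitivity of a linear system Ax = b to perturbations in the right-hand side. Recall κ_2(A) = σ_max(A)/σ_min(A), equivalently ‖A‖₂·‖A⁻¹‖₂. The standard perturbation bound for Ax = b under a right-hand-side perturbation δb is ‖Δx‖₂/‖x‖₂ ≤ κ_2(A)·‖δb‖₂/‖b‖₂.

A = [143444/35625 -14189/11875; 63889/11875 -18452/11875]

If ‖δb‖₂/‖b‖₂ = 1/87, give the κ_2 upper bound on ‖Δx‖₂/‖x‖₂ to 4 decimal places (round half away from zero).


3.2759

M = AᵀA = [2292496801/50765625 -222878656/16921875; -222878656/16921875 21672161/5640625]. tr(M)=3980074/81225, det(M)=2401/81225
char-poly roots: 49 and 49/81225
κ = σ_max/σ_min = 7/(7/285) = 285.0000
κ_2(A)·‖δb‖/‖b‖ = 3.2759


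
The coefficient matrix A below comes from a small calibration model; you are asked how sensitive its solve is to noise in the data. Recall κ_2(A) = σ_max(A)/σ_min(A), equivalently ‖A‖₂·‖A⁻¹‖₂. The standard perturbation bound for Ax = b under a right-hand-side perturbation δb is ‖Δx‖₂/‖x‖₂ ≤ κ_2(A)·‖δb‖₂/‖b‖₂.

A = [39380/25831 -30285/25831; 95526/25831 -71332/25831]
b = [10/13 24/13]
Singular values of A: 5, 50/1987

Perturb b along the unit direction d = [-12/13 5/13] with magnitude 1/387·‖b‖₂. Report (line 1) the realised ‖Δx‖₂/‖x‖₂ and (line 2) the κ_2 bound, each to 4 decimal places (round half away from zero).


0.5134
0.5134

largest singular value 5, smallest 50/1987
κ = σ_max/σ_min = 5/(50/1987) = 198.7000
perturbation bound = 198.7000·1/387 = 0.5134
solve Ax = b  →  x = [0.3200 -0.2400]
2-norm of b is 2.0000; of x, 0.4000
Δx = A⁻¹·δb where δb = 1/387·2.0000·d; ‖Δx‖ = 0.2054
relative error = 0.5134
so the bound is sharp here: realised error equals the bound


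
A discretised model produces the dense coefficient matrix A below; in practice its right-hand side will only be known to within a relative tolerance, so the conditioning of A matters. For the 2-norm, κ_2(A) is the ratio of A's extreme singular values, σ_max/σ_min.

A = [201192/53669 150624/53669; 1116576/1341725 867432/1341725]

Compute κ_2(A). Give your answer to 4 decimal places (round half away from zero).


form AᵀA = [15791570496/1070925625 11843407872/1070925625; 11843407872/1070925625 8882915904/1070925625] with trace 986979456/42837025 and determinant 331776/42837025
char-poly roots: 576/25 and 576/1713481
so κ_2 = √((576/25) / (576/1713481)) = 261.8000

261.8000


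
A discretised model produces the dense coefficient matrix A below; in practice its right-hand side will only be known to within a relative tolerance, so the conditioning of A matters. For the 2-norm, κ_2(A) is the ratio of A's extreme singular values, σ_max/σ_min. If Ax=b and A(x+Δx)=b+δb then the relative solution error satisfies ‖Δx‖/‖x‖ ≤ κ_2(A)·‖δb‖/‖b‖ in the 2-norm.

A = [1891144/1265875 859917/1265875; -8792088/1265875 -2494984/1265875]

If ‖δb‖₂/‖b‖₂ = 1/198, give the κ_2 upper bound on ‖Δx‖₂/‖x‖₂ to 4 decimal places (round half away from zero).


M = AᵀA = [9622514816/190653125 2803372488/190653125; 2803372488/190653125 828602309/190653125]. tr(M)=83608937/1525225, det(M)=119946304/38130625
λ_max, λ_min = (83608937/1525225 ± √278447325201081/93052452025)/2 = 1369/25, 87616/1525225
κ_2(A) = √(λ_max/λ_min) = √((1369/25) / (87616/1525225)) = 30.8750
bound on ‖Δx‖/‖x‖: κ·ε = 30.8750·1/198 = 0.1559

0.1559


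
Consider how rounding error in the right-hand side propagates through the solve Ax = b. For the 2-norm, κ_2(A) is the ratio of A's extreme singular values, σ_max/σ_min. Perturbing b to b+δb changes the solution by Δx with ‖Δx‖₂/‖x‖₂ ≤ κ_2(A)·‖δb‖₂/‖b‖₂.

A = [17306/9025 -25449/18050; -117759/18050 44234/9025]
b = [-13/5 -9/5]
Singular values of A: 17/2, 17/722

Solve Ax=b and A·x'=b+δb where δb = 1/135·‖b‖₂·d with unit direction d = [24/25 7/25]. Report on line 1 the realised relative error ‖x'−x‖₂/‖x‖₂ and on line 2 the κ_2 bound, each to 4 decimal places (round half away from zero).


0.0078
2.6741

from the listed singular values, σ₁ = 17/2, σ_n = 17/722
κ_2(A) = (17/2) / (17/722) = 361.0000
κ_2(A)·‖δb‖/‖b‖ = 2.6741
solve Ax = b  →  x = [-76.3529 -102.0000]
2-norm of b is 3.1623; of x, 127.4118
δb = ε·‖b‖·d = [0.0225 0.0066]; solving A·Δx = δb gives ‖Δx‖ = 0.9948
relative error = 0.0078
realised/bound (from unrounded values) ≈ 0.0029


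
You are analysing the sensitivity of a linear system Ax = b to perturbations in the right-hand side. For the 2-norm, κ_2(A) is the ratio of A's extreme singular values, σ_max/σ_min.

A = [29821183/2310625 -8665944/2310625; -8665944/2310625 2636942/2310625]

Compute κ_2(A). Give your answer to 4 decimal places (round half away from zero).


295.7600

AᵀA = [1543042465489/8542380625 -450048469752/8542380625; -450048469752/8542380625 131283277636/8542380625]; tr = 2678921189/13667809, det = 6002500/13667809
eigenvalues of AᵀA: λ = (tr ± √(tr²−4·det))/2 = 196, 30625/13667809
so κ_2 = √(196 / (30625/13667809)) = 295.7600


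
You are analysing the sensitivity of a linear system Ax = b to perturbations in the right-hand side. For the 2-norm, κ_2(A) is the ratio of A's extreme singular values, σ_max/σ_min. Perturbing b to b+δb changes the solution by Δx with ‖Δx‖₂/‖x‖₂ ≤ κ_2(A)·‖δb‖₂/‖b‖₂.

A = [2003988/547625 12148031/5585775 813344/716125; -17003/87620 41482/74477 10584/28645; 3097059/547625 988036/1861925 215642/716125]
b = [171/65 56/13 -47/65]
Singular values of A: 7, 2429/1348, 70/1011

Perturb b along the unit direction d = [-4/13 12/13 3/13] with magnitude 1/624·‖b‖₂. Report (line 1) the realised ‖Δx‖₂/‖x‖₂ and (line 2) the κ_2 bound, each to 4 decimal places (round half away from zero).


σ_max = 7, σ_min = 70/1011
κ_2(A) = 7 / (70/1011) = 101.1000
worst-case relative error ≤ 101.1000 × 1/624 = 0.1620
solve Ax = b  →  x = [-0.4844 -18.4743 39.2528]
‖b‖₂ = 5.0990 and ‖x‖₂ = 43.3856
re-solving with b+δb shifts x by Δx of norm 0.1180
dividing the unrounded norms, ‖Δx‖/‖x‖ = 0.0027
realised/bound (from unrounded values) ≈ 0.0168

0.0027
0.1620


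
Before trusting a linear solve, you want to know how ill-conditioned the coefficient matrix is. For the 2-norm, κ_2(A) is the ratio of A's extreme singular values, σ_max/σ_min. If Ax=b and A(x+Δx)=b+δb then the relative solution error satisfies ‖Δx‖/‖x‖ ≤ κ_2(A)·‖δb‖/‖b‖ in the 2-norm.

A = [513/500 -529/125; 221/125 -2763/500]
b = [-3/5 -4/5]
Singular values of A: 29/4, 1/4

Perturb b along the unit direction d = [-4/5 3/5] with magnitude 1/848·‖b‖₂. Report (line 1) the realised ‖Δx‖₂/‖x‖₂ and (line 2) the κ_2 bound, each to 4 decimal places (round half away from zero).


σ_max = 29/4, σ_min = 1/4
κ = σ_max/σ_min = (29/4)/(1/4) = 29.0000
κ_2(A)·‖δb‖/‖b‖ = 0.0342
solve Ax = b  →  x = [-0.0386 0.1324]
‖b‖ = 1.0000, ‖x‖ = 0.1379
δb = ε·‖b‖·d = [-0.0009 0.0007]; solving A·Δx = δb gives ‖Δx‖ = 0.0047
relative error = 0.0342
realised/bound = 1 exactly: the bound is attained for this b and d

0.0342
0.0342


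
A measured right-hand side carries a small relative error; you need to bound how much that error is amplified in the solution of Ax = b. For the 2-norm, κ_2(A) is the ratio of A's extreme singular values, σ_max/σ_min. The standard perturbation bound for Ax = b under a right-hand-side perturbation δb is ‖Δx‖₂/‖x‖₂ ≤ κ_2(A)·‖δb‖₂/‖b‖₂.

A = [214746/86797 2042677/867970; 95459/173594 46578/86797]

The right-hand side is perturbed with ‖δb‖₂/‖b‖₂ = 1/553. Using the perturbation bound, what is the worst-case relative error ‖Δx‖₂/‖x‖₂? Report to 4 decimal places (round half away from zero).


0.6600

AᵀA = [115155145/17926756 137087496/22408445; 137087496/22408445 2611231609/448168900]; tr = 3264037/266450, det = 2401/2131600
solving λ² − 3264037/266450·λ + 2401/2131600 = 0 gives λ = 49/4, 49/532900
κ = σ_max/σ_min = (7/2)/(7/730) = 365.0000
κ_2(A)·‖δb‖/‖b‖ = 0.6600


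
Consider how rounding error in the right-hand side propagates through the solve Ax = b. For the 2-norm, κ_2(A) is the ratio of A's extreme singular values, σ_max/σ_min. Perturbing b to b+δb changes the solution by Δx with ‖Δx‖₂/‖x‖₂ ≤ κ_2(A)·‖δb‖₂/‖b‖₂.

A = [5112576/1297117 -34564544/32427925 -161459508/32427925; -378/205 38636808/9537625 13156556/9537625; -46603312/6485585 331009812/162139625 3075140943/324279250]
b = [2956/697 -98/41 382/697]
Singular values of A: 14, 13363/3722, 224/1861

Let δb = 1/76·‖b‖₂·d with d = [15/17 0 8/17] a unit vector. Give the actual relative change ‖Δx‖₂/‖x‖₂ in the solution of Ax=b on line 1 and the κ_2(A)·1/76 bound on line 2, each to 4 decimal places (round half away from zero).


0.0161
1.5304

from the listed singular values, σ₁ = 14, σ_n = 224/1861
κ_2(A) = 14 / (224/1861) = 116.3125
worst-case relative error ≤ 116.3125 × 1/76 = 1.5304
solve Ax = b  →  x = [26.6714 5.0162 19.1880]
‖b‖ = 4.8990, ‖x‖ = 33.2371
δb = ε·‖b‖·d = [0.0569 0.0000 0.0303]; solving A·Δx = δb gives ‖Δx‖ = 0.5355
relative error = 0.0161
realised/bound (from unrounded values) ≈ 0.0105


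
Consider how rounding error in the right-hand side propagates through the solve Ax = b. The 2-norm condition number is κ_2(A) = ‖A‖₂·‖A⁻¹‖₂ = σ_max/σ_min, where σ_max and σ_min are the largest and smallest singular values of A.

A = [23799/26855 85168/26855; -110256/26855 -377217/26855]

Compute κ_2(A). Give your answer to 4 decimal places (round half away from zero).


AᵀA = [7568577/429025 25947264/429025; 25947264/429025 88962673/429025]; tr = 3861250/17161, det = 5625/17161
eigenvalues of AᵀA: λ = (tr ± √(tr²−4·det))/2 = 225, 25/17161
κ_2(A) = √(λ_max/λ_min) = √(225 / (25/17161)) = 393.0000

393.0000


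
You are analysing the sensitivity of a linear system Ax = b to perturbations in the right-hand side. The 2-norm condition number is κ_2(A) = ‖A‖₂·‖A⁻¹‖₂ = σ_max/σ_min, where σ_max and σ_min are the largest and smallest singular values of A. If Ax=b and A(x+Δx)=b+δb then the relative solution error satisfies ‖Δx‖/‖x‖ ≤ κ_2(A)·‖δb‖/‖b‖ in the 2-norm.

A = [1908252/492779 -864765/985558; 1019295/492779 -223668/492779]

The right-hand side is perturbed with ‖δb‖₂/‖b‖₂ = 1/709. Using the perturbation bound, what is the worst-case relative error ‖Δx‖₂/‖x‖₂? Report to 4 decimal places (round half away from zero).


form AᵀA = [16195114161/840246169 -3643870050/840246169; -3643870050/840246169 3280027689/3360984676] with trace 40488093/1999396 and determinant 6561/1999396
eigenvalues of AᵀA: λ = (tr ± √(tr²−4·det))/2 = 81/4, 81/499849
so κ_2 = √((81/4) / (81/499849)) = 353.5000
worst-case relative error ≤ 353.5000 × 1/709 = 0.4986

0.4986


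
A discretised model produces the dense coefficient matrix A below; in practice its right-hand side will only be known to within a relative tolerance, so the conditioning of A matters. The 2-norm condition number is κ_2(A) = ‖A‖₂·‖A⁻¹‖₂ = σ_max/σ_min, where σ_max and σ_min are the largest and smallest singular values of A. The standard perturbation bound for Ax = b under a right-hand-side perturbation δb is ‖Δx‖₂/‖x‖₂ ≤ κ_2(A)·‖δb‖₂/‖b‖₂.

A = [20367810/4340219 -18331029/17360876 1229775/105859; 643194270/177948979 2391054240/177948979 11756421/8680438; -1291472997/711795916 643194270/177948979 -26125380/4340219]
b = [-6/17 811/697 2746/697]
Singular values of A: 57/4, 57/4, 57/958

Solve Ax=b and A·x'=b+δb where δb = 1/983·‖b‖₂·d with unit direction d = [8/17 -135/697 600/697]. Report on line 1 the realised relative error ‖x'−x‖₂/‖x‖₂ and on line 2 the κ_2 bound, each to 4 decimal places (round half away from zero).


from the listed singular values, σ₁ = 57/4, σ_n = 57/958
κ = σ_max/σ_min = (57/4)/(57/958) = 239.5000
worst-case relative error ≤ 239.5000 × 1/983 = 0.2436
solve Ax = b  →  x = [-45.4292 10.3654 19.2632]
2-norm of b is 4.1231; of x, 50.4214
with δb = [0.0020 -0.0008 0.0036], A·Δx = δb → ‖Δx‖ = 0.0705
realised ‖Δx‖/‖x‖ = 0.0014
tightness: 0.0014 against a bound of 0.2436 (unrounded ratio ≈ 0.0057)

0.0014
0.2436


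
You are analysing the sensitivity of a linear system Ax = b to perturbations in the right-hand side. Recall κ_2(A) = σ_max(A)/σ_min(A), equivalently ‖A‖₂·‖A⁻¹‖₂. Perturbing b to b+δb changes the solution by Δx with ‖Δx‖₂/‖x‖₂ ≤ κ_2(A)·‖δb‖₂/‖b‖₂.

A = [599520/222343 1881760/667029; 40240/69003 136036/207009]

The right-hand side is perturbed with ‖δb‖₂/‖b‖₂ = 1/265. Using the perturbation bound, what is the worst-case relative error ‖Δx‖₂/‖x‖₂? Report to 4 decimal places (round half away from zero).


form AᵀA = [18129184000/2382123249 57099394240/7146369747; 57099394240/7146369747 179884621456/21439109241] with trace 407904016/25492401 and determinant 409600/25492401
eigenvalues of AᵀA: λ = (tr ± √(tr²−4·det))/2 = 16, 25600/25492401
σ_max=√16=4, σ_min=√(25600/25492401)=(160/5049) → κ = 126.2250
perturbation bound = 126.2250·1/265 = 0.4763

0.4763


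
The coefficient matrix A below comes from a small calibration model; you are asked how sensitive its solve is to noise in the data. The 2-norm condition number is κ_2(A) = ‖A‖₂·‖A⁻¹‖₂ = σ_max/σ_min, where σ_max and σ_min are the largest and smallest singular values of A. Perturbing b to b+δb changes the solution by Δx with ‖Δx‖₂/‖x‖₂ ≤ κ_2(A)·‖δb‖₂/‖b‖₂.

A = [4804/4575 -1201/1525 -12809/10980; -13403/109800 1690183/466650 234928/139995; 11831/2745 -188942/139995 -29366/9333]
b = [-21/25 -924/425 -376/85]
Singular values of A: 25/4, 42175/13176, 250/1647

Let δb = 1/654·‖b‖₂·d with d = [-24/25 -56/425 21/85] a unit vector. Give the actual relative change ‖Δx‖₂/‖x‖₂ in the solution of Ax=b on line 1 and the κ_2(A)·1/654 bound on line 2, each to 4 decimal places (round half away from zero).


σ_max = 25/4, σ_min = 250/1647
condition number: (25/4) ÷ (250/1647) = 41.1750
κ_2(A)·‖δb‖/‖b‖ = 0.0630
solve Ax = b  →  x = [-1.0570 -0.7693 0.2880]
‖b‖ = 5.0000, ‖x‖ = 1.3387
δb = ε·‖b‖·d = [-0.0073 -0.0010 0.0019]; solving A·Δx = δb gives ‖Δx‖ = 0.0504
realised ‖Δx‖/‖x‖ = 0.0376
tightness: 0.0376 against a bound of 0.0630 (unrounded ratio ≈ 0.5976)

0.0376
0.0630


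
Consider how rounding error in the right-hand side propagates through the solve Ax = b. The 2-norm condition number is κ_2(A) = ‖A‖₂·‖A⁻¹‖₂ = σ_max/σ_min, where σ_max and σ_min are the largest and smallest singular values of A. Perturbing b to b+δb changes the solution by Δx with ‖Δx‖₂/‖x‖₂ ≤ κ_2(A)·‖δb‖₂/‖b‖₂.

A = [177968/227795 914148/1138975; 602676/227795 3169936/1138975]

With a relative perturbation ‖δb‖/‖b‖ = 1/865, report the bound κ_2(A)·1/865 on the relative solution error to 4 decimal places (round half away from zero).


AᵀA = [544677200/71573189 571898880/71573189; 571898880/71573189 600505424/71573189]; tr = 39489056/2468041, det = 6400/2468041
eigenvalues of AᵀA: λ = (tr ± √(tr²−4·det))/2 = 16, 400/2468041
σ_max=√16=4, σ_min=√(400/2468041)=(20/1571) → κ = 314.2000
perturbation bound = 314.2000·1/865 = 0.3632

0.3632


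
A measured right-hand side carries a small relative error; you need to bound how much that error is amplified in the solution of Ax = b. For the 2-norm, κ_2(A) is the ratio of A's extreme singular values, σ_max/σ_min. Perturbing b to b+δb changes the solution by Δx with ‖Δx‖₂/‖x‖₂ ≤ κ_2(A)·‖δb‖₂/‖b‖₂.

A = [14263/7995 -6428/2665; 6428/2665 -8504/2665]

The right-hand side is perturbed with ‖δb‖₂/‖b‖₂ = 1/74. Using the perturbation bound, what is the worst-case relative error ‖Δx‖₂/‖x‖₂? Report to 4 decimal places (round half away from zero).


2.7010

form AᵀA = [23012233/2556801 -10226948/852267; -10226948/852267 4545488/284089] with trace 63921625/2556801 and determinant 40000/2556801
λ_max, λ_min = (63921625/2556801 ± √4085565054480625/6537231353601)/2 = 25, 1600/2556801
κ = σ_max/σ_min = 5/(40/1599) = 199.8750
bound on ‖Δx‖/‖x‖: κ·ε = 199.8750·1/74 = 2.7010


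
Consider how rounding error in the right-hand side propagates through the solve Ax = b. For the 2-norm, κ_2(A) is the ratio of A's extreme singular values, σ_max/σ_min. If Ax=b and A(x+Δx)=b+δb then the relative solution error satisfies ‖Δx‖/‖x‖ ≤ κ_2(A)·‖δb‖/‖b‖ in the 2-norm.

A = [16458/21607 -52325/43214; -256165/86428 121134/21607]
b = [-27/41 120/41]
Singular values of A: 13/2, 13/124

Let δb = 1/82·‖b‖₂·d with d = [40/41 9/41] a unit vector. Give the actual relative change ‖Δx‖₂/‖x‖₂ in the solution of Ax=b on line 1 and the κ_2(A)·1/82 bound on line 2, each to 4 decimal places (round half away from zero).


σ_max = 13/2, σ_min = 13/124
κ = σ_max/σ_min = (13/2)/(13/124) = 62.0000
perturbation bound = 62.0000·1/82 = 0.7561
solve Ax = b  →  x = [-0.2172 0.4072]
2-norm of b is 3.0000; of x, 0.4615
re-solving with b+δb shifts x by Δx of norm 0.3490
dividing the unrounded norms, ‖Δx‖/‖x‖ = 0.7561
realised/bound = 1 exactly: the bound is attained for this b and d

0.7561
0.7561


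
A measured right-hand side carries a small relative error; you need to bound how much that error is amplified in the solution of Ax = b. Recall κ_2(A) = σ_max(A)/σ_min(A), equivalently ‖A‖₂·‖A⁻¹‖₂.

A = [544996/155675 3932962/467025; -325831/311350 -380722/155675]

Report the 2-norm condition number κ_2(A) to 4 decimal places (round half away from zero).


AᵀA = [2070797441/155102116 3727240165/116326587; 3727240165/116326587 26836373224/348979761]; tr = 745459585/8259876, det = 130321/2064969
eigenvalues of AᵀA: λ = (tr ± √(tr²−4·det))/2 = 361/4, 1444/2064969
κ_2(A) = √(λ_max/λ_min) = √((361/4) / (1444/2064969)) = 359.2500

359.2500


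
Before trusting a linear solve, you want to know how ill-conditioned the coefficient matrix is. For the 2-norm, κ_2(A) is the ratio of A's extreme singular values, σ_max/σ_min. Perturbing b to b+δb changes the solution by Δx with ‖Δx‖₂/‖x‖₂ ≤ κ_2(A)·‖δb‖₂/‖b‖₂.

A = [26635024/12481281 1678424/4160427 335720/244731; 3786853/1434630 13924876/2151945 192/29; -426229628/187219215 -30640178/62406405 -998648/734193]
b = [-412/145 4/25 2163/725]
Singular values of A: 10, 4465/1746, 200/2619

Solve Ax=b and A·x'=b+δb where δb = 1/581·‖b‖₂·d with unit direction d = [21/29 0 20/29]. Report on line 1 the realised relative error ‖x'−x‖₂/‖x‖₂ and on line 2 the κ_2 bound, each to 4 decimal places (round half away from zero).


from the listed singular values, σ₁ = 10, σ_n = 200/2619
κ_2(A) = 10 / (200/2619) = 130.9500
bound on ‖Δx‖/‖x‖: κ·ε = 130.9500·1/581 = 0.2254
solve Ax = b  →  x = [-1.4142 0.6722 -0.0690]
‖b‖ = 4.1231, ‖x‖ = 1.5674
Δx = A⁻¹·δb where δb = 1/581·4.1231·d; ‖Δx‖ = 0.0929
realised ‖Δx‖/‖x‖ = 0.0593
so the bound overstates the realised error by a factor of ≈ 3.8014 (computed from the unrounded values)

0.0593
0.2254


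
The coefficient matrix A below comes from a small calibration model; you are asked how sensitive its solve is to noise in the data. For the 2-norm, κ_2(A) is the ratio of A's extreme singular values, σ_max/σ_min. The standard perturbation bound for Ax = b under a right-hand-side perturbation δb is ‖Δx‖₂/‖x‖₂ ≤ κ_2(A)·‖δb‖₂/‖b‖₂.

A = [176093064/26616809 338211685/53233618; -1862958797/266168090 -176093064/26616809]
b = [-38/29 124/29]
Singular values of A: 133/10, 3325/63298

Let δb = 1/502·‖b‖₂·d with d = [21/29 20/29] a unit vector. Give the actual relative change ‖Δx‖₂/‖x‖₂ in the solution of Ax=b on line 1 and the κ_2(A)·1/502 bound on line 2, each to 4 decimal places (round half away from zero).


largest singular value 133/10, smallest 3325/63298
condition number: (133/10) ÷ (3325/63298) = 253.1920
perturbation bound = 253.1920·1/502 = 0.5044
solve Ax = b  →  x = [-26.4757 27.3634]
‖b‖ = 4.4721, ‖x‖ = 38.0752
δb = ε·‖b‖·d = [0.0065 0.0061]; solving A·Δx = δb gives ‖Δx‖ = 0.1696
dividing the unrounded norms, ‖Δx‖/‖x‖ = 0.0045
tightness: 0.0045 against a bound of 0.5044 (unrounded ratio ≈ 0.0088)

0.0045
0.5044


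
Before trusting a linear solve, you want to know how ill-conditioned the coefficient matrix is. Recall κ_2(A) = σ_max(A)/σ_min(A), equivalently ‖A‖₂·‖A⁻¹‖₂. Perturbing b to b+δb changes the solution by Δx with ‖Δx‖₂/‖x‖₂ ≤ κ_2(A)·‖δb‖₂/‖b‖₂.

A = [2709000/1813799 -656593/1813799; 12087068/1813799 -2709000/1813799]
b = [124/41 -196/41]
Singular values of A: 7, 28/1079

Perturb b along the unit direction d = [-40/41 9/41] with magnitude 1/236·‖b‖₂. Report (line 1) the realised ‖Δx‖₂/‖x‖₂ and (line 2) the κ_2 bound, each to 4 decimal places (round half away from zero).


from the listed singular values, σ₁ = 7, σ_n = 28/1079
condition number: 7 ÷ (28/1079) = 269.7500
bound on ‖Δx‖/‖x‖: κ·ε = 269.7500·1/236 = 1.1430
solve Ax = b  →  x = [-34.3937 -150.2578]
‖b‖ = 5.6569, ‖x‖ = 154.1439
with δb = [-0.0234 0.0053], A·Δx = δb → ‖Δx‖ = 0.9237
relative error = 0.0060
realised/bound (from unrounded values) ≈ 0.0052

0.0060
1.1430


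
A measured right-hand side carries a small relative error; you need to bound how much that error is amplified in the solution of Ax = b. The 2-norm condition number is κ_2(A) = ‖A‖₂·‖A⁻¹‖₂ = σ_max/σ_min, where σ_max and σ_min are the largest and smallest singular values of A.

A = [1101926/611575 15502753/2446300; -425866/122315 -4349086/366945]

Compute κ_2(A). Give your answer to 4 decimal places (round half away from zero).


276.2880

M = AᵀA = [19890266984/1294200625 409102847153/7765203750; 409102847153/7765203750 33663798509929/186364890000]. tr(M)=58444795129/298183824, det(M)=37515625/74545956
λ_max, λ_min = (58444795129/298183824 ± √3415615092830426126641/88913592895262976)/2 = 196, 765625/298183824
κ_2(A) = √(λ_max/λ_min) = √(196 / (765625/298183824)) = 276.2880


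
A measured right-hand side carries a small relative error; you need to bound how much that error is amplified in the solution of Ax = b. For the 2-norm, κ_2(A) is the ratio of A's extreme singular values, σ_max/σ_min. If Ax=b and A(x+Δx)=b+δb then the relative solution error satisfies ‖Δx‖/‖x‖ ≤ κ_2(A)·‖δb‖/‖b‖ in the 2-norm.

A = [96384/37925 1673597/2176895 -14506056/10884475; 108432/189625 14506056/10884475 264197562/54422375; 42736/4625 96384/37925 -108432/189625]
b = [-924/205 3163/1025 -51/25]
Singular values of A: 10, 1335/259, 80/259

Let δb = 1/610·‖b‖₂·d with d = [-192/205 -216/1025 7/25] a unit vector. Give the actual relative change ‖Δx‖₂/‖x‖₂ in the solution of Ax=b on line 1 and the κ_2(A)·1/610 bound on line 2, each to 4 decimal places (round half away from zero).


0.0032
0.0531

σ_max = 10, σ_min = 80/259
κ_2(A) = 10 / (80/259) = 32.3750
bound on ‖Δx‖/‖x‖: κ·ε = 32.3750·1/610 = 0.0531
solve Ax = b  →  x = [2.4315 -9.0082 2.8223]
‖b‖ = 5.8310, ‖x‖ = 9.7481
with δb = [-0.0090 -0.0020 0.0027], A·Δx = δb → ‖Δx‖ = 0.0309
realised ‖Δx‖/‖x‖ = 0.0032
so the bound overstates the realised error by a factor of ≈ 16.7178 (computed from the unrounded values)
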